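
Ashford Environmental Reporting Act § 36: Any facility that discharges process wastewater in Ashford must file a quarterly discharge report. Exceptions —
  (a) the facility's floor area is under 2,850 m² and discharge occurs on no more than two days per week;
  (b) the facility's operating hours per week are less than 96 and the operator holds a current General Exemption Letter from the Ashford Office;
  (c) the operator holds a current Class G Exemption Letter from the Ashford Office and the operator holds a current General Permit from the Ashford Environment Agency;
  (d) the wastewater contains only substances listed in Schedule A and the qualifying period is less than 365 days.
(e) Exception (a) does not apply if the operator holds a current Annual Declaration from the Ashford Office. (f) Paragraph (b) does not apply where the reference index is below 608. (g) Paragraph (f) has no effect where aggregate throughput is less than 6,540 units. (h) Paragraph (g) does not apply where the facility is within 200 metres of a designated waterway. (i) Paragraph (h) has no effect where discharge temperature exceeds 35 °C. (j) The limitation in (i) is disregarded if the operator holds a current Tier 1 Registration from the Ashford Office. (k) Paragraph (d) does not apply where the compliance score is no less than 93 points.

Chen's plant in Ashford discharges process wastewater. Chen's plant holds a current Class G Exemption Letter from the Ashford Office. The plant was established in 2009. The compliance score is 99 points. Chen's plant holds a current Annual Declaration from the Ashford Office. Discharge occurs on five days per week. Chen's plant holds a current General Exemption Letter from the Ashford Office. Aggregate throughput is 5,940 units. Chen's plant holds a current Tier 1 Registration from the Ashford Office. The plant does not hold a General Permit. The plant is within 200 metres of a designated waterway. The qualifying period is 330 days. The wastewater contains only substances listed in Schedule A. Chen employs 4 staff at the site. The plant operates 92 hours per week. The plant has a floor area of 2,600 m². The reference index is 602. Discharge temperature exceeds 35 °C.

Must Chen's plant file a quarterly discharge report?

Yes — Chen's plant must file a quarterly discharge report.

Exception (a) does not apply: discharge occurs on five days per week.
Exception (b)'s conditions are all satisfied: the facility's operating hours per week are 92, less than the 96 limit; a current General Exemption Letter is held. But applying paragraphs (f)–(j): (f) is triggered — the reference index is 602, below the 608 limit. (g) would limit (f) — aggregate throughput is 5,940 units, less than the 6,540 units limit — but (h) sets (g) aside: (h) operates against (g): the plant is within 200 m of a designated waterway. (i) applies (discharge temperature exceeds 35 °C), but yields to (j): (j) operates against (i): a current Tier 1 Registration is held. So (b) is unavailable.
Exception (c) does not apply: no General Permit is held.
Exception (d) is satisfied on its face — the wastewater is Schedule-A-only; the qualifying period is 330 days, less than the 365 days limit. But applying paragraph (k): (k) operates against (d): the compliance score is 99 points, meeting the 93 points threshold. Exception (d) does not apply.
No exception is made out. Chen's plant falls within the general rule.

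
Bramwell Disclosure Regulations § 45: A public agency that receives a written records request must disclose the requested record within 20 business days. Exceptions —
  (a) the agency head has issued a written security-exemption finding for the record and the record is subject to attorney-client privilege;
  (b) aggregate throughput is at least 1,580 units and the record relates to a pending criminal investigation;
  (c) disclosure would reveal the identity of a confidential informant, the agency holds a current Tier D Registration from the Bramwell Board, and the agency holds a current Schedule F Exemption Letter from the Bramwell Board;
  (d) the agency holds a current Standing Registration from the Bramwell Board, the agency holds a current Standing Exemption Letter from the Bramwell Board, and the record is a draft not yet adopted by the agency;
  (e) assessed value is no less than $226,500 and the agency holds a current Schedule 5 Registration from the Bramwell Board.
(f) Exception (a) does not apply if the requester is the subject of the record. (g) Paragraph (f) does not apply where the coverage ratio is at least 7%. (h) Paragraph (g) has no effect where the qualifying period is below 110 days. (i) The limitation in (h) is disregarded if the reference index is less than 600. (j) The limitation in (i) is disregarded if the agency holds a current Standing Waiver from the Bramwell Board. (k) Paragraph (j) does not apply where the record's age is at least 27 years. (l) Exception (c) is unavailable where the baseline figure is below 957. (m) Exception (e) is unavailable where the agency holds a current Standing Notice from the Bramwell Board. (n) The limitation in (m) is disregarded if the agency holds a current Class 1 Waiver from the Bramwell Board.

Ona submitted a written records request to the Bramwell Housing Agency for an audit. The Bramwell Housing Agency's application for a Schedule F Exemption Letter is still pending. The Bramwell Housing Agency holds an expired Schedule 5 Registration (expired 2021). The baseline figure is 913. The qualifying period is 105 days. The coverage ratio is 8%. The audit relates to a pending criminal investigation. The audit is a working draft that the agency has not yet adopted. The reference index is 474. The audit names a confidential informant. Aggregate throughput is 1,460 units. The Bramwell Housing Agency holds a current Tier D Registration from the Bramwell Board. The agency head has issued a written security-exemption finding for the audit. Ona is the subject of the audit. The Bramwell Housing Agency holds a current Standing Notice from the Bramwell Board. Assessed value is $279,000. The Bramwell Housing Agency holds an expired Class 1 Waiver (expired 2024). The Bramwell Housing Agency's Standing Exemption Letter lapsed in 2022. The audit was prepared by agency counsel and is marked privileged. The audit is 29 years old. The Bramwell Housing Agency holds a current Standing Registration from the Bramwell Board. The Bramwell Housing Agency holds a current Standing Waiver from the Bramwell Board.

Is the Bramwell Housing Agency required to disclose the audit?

Exception (a) is satisfied on its face — a written security-exemption finding has been issued; the audit is privileged. Considering the limiting provisions: (f) would limit (a) — Ona is the subject of the audit — but (g) sets (f) aside: (g) applies — the coverage ratio is 8%, meeting the 7% threshold. (h) would limit (g) — the qualifying period is 105 days, below the 110 days limit — but (i) sets (h) aside: (i) operates against (h): the reference index is 474, less than the 600 limit. (j) would limit (i) — a current Standing Waiver is held — but (k) sets (j) aside: (k) is triggered — the record's age is 29 years, meeting the 27 years threshold. Exception (a) stands.
Exception (b) fails — aggregate throughput is 1,460 units, short of 1,580 units.
Exception (c) does not apply: the Schedule F Exemption Letter is not current.
Exception (d) requires that the agency holds a current Standing Exemption Letter from the Bramwell Board; but the Standing Exemption Letter is not current, so (d) is unavailable.
Exception (e) fails — no current Schedule 5 Registration is held.

No — exception (a) applies; the Bramwell Housing Agency is not required to disclose the audit.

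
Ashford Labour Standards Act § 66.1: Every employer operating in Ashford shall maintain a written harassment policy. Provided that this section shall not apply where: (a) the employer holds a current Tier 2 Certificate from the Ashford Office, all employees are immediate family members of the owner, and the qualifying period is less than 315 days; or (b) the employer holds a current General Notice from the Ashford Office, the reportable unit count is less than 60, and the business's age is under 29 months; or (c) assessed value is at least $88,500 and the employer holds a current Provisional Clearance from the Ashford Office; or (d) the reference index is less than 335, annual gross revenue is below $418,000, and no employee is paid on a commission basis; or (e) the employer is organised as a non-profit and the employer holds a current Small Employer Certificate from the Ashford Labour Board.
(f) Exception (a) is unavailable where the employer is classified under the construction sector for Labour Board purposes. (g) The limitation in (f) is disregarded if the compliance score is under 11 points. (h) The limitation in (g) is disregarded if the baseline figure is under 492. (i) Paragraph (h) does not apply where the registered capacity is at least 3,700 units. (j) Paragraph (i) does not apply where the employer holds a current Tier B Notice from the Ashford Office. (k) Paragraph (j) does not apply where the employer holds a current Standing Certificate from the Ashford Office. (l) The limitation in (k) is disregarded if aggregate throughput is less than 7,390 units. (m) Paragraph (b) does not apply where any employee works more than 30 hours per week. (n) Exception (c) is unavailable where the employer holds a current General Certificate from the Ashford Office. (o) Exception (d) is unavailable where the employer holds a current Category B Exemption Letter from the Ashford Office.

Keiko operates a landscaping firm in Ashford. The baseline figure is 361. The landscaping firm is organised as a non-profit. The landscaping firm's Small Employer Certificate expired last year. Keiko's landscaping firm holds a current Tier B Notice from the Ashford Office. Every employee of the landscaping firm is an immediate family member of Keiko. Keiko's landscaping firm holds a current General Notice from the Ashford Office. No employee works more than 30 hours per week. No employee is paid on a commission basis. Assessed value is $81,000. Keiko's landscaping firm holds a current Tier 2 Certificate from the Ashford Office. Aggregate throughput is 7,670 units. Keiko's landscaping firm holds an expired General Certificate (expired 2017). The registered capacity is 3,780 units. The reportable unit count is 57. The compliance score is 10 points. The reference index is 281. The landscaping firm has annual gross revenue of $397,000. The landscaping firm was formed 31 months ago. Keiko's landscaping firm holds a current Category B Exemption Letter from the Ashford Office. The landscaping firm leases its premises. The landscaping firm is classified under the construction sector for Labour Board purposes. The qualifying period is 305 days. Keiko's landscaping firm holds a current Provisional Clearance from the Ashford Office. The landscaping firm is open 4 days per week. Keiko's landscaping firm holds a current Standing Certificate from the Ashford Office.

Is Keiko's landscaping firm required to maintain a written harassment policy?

No — exception (a) applies; Keiko's landscaping firm is not required to maintain a written harassment policy.

Exception (a): a current Tier 2 Certificate is held; every employee is an immediate family member; the qualifying period is 305 days, less than the 315 days limit — every condition holds. As to paragraphs (f)–(l): (f) is triggered (the landscaping firm is classified under the construction sector), but is overridden by (g): (g) is engaged — the compliance score is 10 points, under the 11 points limit. (h) would limit (g) — the baseline figure is 361, under the 492 limit — but (i) sets (h) aside: (i) operates against (h): the registered capacity is 3,780 units, meeting the 3,700 units threshold. (j) is triggered (a current Tier B Notice is held), but is itself disapplied by (k): (k) operates against (j): a current Standing Certificate is held. (l), which would lift (k), is not triggered — aggregate throughput is 7,670 units, not less than 7,390 units. (a) remains available.
Exception (b) fails — the business's age is 31 months, not under 29 months.
Exception (c) does not apply: assessed value is $81,000, short of $88,500.
Exception (d) is satisfied on its face — the reference index is 281, less than the 335 limit; annual gross revenue is $397,000, below the $418,000 limit; no employee is paid on commission. But applying paragraph (o): (o) operates against (d): a current Category B Exemption Letter is held. Exception (d) does not apply.
Exception (e) fails — the Small Employer Certificate has expired.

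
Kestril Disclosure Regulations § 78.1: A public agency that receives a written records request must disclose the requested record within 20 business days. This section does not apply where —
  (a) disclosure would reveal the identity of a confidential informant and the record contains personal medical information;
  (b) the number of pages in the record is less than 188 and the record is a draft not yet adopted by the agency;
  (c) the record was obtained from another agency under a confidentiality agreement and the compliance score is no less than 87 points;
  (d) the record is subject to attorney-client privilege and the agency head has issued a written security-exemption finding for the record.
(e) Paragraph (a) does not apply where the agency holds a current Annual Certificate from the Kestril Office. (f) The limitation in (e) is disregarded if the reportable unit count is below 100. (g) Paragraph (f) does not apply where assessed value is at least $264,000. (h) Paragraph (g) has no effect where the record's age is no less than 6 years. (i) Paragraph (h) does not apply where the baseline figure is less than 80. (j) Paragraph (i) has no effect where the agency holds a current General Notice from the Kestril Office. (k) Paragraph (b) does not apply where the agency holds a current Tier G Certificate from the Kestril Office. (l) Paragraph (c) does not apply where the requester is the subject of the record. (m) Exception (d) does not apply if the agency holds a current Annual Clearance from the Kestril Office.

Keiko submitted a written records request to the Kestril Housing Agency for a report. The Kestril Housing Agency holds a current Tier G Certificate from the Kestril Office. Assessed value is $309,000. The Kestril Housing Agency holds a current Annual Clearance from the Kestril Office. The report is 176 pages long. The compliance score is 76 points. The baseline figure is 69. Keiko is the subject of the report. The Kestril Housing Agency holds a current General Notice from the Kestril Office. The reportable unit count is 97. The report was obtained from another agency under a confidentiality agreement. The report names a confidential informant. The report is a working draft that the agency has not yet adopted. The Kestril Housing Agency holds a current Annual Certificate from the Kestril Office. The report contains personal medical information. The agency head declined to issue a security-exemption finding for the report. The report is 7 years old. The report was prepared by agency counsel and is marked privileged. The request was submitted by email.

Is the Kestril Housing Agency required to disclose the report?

Exception (a): the report names a confidential informant; the report contains personal medical information — every condition holds. Considering the limiting provisions: (e) applies (a current Annual Certificate is held), but yields to (f): (f) is triggered — the reportable unit count is 97, below the 100 limit. (g) would limit (f) — assessed value is $309,000, meeting the $264,000 threshold — but (h) sets (g) aside: (h) operates against (g): the record's age is 7 years, meeting the 6 years threshold. (i) would limit (h) — the baseline figure is 69, less than the 80 limit — but (j) sets (i) aside: (j) operates against (i): a current General Notice is held. (a) remains available.
Exception (b): the number of pages in the record is 176, less than the 188 limit; the report is an unadopted draft — every condition holds. However, paragraph (k) must be considered: (k) operates against (b): a current Tier G Certificate is held. (b) is therefore removed.
Exception (c) requires that the compliance score is no less than 87 points; but the compliance score is 76 points, short of 87 points, so (c) is unavailable.
Exception (d) fails — the agency head declined to issue a security-exemption finding.

No — exception (a) applies; the Kestril Housing Agency is not required to disclose the report.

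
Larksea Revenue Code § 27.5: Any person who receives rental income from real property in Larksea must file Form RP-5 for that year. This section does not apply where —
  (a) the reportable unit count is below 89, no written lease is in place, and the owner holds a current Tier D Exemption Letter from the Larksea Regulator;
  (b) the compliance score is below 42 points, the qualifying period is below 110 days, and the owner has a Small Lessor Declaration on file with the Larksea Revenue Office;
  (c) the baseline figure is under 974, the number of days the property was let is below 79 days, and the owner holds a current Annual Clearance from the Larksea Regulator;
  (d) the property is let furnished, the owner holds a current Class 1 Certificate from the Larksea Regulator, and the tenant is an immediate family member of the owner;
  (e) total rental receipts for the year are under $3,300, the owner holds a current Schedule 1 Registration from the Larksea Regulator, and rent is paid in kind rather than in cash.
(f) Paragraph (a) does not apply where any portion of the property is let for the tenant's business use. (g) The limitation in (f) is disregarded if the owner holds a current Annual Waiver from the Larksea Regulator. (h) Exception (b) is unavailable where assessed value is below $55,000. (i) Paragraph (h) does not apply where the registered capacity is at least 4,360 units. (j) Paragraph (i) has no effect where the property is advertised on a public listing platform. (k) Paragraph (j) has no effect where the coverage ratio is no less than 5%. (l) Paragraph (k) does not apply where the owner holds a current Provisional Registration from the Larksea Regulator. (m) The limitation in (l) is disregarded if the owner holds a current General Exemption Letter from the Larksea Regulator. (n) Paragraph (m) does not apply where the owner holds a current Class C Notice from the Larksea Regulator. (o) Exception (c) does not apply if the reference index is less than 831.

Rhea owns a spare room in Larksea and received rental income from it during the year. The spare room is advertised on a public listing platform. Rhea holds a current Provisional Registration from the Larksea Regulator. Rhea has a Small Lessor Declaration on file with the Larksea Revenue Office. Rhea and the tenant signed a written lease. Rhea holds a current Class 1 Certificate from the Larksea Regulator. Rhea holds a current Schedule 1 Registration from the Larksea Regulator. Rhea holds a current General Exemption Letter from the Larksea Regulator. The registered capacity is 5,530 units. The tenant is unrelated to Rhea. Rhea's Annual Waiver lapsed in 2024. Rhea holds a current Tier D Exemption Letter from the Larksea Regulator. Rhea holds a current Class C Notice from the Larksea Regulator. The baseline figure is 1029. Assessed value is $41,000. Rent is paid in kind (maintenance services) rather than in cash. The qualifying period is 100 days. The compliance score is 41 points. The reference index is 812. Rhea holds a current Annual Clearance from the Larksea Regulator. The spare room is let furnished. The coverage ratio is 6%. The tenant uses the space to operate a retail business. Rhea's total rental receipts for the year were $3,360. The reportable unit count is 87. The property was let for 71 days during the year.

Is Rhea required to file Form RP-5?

Exception (a) requires that no written lease is in place; but a written lease is in place, so (a) is unavailable.
Exception (b) is satisfied on its face — the compliance score is 41 points, below the 42 points limit; the qualifying period is 100 days, below the 110 days limit; a Small Lessor Declaration is on file. But applying paragraphs (h)–(n): (h) operates against (b): assessed value is $41,000, below the $55,000 limit. (i) would limit (h) — the registered capacity is 5,530 units, meeting the 4,360 units threshold — but (j) sets (i) aside: (j) operates against (i): the property is publicly advertised. (k) would limit (j) — the coverage ratio is 6%, meeting the 5% threshold — but (l) sets (k) aside: (l) operates against (k): a current Provisional Registration is held. (m) would limit (l) — a current General Exemption Letter is held — but (n) sets (m) aside: (n) is triggered — a current Class C Notice is held. So (b) is unavailable.
Exception (c) requires that the baseline figure is under 974; but the baseline figure is 1,029, not under 974, so (c) is unavailable.
Exception (d) fails — the tenant is unrelated to the owner.
Exception (e) fails — total rental receipts for the year are $3,360, not under $3,300.
No exception is made out. Rhea falls within the general rule.

Yes — Rhea must file Form RP-5.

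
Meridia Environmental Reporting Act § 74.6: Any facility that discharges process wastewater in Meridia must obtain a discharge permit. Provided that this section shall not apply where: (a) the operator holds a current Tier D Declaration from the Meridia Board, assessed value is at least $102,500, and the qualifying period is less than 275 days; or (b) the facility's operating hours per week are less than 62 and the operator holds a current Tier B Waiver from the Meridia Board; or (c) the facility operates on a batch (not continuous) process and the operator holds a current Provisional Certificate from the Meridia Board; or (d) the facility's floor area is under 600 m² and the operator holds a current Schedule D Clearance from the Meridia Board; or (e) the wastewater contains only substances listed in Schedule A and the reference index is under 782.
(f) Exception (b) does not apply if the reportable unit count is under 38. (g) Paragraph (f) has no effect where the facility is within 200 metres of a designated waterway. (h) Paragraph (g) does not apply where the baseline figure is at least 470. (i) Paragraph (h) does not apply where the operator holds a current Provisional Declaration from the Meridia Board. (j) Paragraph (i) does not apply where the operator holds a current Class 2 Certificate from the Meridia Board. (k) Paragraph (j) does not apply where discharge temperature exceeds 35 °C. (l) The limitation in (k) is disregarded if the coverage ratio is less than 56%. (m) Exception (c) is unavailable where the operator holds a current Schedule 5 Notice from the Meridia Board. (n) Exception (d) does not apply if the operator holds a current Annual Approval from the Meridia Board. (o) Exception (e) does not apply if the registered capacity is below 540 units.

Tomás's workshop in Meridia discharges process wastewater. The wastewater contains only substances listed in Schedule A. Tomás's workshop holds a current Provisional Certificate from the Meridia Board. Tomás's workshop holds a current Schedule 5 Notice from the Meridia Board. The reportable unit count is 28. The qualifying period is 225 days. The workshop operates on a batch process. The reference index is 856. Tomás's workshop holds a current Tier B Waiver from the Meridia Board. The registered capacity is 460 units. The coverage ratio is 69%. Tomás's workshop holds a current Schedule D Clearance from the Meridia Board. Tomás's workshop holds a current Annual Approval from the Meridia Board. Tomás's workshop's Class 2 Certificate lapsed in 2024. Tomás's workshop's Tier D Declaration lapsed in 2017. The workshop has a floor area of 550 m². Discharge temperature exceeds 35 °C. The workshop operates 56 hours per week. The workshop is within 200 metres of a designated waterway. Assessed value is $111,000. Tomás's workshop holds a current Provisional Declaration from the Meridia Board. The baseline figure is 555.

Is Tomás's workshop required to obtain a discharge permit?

Exception (a) fails — the Tier D Declaration is not current.
Exception (b) is satisfied on its face — the facility's operating hours per week are 56, less than the 62 limit; a current Tier B Waiver is held. Applying paragraphs (f)–(l): (f) would limit (b) — the reportable unit count is 28, under the 38 limit — but (g) sets (f) aside: (g) applies — the workshop is within 200 m of a designated waterway. (h) would limit (g) — the baseline figure is 555, meeting the 470 threshold — but (i) sets (h) aside: (i) operates against (h): a current Provisional Declaration is held. (j) is not engaged (the Class 2 Certificate is not current), so (i) stands. So (b) applies.
All of (c)'s requirements are met (the facility operates on a batch process; a current Provisional Certificate is held). But: (m) operates against (c): a current Schedule 5 Notice is held. So (c) is unavailable.
All of (d)'s requirements are met (the facility's floor area is 550 m², under the 600 m² limit; a current Schedule D Clearance is held). But applying paragraph (n): (n) operates against (d): a current Annual Approval is held. Exception (d) does not apply.
Exception (e) does not apply: the reference index is 856, not under 782.

No — exception (b) applies; Tomás's workshop is not required to obtain a discharge permit.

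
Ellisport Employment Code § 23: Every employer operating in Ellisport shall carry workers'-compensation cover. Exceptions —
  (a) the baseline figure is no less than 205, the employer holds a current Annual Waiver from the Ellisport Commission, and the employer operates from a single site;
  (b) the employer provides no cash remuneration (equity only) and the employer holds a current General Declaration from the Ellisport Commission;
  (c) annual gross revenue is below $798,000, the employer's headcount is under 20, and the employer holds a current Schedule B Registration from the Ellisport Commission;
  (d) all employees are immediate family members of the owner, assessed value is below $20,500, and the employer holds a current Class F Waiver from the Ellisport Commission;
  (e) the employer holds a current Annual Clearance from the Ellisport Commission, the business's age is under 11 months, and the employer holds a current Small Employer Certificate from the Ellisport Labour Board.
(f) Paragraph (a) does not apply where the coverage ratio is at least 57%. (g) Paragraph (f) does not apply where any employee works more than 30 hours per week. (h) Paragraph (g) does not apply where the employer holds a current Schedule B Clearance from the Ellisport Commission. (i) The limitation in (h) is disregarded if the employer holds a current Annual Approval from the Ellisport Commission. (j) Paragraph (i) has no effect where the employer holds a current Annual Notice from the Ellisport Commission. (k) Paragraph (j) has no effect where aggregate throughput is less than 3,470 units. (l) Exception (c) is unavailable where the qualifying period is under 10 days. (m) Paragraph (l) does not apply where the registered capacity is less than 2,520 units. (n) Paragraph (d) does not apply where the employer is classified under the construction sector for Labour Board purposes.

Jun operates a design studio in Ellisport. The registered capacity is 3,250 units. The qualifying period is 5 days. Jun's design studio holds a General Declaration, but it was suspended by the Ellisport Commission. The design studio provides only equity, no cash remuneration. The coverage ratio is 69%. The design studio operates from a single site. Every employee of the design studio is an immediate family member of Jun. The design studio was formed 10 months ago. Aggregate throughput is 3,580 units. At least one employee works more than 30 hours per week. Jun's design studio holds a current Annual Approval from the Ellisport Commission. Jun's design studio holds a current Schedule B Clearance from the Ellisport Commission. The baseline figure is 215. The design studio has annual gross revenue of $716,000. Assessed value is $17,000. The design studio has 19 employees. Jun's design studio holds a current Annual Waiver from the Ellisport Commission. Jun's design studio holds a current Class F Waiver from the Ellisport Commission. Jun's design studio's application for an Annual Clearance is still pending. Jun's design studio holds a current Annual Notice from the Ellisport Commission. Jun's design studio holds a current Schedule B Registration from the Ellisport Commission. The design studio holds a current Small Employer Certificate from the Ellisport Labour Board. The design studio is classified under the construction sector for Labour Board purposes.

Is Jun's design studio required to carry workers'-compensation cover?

All of (a)'s requirements are met (the baseline figure is 215, meeting the 205 threshold; a current Annual Waiver is held; the employer operates from a single site). But applying paragraphs (f)–(k): (f) operates against (a): the coverage ratio is 69%, meeting the 57% threshold. (g) would limit (f) — at least one employee exceeds 30 hours/week — but (h) sets (g) aside: (h) operates against (g): a current Schedule B Clearance is held. (i) is triggered (a current Annual Approval is held), but is displaced by (j): (j) is triggered — a current Annual Notice is held. (k), which would lift (j), is not triggered — aggregate throughput is 3,580 units, not less than 3,470 units. Exception (a) does not apply.
Exception (b) does not apply: there is no General Declaration in force.
Exception (c) is satisfied on its face — annual gross revenue is $716,000, below the $798,000 limit; the employer's headcount is 19, under the 20 limit; a current Schedule B Registration is held. But: (l) operates against (c): the qualifying period is 5 days, under the 10 days limit. (m) is not triggered (the registered capacity is 3,250 units, not less than 2,520 units), so (l) stands. (c) is therefore removed.
Exception (d)'s conditions are all satisfied: every employee is an immediate family member; assessed value is $17,000, below the $20,500 limit; a current Class F Waiver is held. But applying paragraph (n): (n) is triggered — the design studio is classified under the construction sector. (d) is therefore removed.
Exception (e) fails — there is no Annual Clearance in force.
No exception is made out. Jun's design studio falls within the general rule.

Yes — Jun's design studio must carry workers'-compensation cover.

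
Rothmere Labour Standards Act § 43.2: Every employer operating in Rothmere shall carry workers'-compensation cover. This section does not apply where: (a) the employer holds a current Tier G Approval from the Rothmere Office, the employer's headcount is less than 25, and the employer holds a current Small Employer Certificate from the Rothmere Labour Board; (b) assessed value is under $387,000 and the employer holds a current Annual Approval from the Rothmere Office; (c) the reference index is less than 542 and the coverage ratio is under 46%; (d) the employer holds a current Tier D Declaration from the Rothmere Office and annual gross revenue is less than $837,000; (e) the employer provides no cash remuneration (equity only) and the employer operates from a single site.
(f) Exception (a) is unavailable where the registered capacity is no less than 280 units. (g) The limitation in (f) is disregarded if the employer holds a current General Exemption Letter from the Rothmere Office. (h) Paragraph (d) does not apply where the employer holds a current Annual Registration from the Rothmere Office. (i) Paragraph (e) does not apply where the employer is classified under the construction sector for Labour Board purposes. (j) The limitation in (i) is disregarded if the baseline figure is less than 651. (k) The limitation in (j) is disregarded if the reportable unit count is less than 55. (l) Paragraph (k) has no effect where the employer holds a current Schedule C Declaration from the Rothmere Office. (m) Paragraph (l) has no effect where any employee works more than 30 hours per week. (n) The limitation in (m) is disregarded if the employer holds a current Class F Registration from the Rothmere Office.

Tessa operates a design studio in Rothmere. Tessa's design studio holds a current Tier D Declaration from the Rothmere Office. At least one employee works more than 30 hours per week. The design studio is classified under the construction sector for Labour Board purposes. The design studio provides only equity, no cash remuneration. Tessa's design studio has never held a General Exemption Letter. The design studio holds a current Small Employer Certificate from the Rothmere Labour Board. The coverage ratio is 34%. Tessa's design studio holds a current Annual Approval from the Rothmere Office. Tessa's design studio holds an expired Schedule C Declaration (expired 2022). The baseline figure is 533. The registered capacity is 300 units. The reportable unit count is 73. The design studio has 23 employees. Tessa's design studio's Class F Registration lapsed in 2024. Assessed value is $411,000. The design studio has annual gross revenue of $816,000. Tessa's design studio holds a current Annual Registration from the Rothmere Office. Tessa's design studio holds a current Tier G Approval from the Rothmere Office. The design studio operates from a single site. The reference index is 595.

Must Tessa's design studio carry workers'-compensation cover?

No — exception (e) applies; Tessa's design studio is not required to carry workers'-compensation cover.

All of (a)'s requirements are met (a current Tier G Approval is held; the employer's headcount is 23, less than the 25 limit; a current Small Employer Certificate is held). But applying paragraphs (f)–(g): (f) is engaged — the registered capacity is 300 units, meeting the 280 units threshold. (g) is not triggered (there is no General Exemption Letter in force), so (f) stands. So (a) is unavailable.
Exception (b) fails — assessed value is $411,000, not under $387,000.
Exception (c) fails — the reference index is 595, not less than 542.
All of (d)'s requirements are met (a current Tier D Declaration is held; annual gross revenue is $816,000, less than the $837,000 limit). Turning to paragraph (h): (h) operates against (d): a current Annual Registration is held. Exception (d) does not apply.
Exception (e) is satisfied on its face — remuneration is equity-only; the employer operates from a single site. Considering the limiting provisions: (i) is triggered (the design studio is classified under the construction sector), but is set aside by (j): (j) applies — the baseline figure is 533, less than the 651 limit. (k) is inapplicable (the reportable unit count is 73, not less than 55), so (j) stands. So (e) applies.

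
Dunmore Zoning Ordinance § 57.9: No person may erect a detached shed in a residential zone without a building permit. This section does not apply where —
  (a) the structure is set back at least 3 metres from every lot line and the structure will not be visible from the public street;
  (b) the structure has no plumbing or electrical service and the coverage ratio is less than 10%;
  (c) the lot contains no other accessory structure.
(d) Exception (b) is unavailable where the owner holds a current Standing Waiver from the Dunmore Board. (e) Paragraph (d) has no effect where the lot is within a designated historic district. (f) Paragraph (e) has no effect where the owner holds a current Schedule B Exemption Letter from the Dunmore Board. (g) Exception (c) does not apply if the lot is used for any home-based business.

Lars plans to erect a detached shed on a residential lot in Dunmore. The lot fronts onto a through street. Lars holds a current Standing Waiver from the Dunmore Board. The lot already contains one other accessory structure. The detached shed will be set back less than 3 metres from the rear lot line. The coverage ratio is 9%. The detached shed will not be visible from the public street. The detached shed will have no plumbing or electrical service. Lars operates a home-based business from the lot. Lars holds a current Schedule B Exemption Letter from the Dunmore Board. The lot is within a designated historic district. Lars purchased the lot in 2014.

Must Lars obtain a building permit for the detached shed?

Exception (a) does not apply: the rear setback is under 3 m.
Exception (b) is satisfied on its face — there is no plumbing or electrical service; the coverage ratio is 9%, less than the 10% limit. However, paragraphs (d)–(f) must be considered: (d) operates against (b): a current Standing Waiver is held. (e) applies (the lot is in a historic district), but is set aside by (f): (f) is triggered — a current Schedule B Exemption Letter is held. (b) is therefore removed.
Exception (c) fails — the lot already has another accessory structure.
No exception is made out. Lars falls within the general rule.

Yes — Lars must obtain a building permit.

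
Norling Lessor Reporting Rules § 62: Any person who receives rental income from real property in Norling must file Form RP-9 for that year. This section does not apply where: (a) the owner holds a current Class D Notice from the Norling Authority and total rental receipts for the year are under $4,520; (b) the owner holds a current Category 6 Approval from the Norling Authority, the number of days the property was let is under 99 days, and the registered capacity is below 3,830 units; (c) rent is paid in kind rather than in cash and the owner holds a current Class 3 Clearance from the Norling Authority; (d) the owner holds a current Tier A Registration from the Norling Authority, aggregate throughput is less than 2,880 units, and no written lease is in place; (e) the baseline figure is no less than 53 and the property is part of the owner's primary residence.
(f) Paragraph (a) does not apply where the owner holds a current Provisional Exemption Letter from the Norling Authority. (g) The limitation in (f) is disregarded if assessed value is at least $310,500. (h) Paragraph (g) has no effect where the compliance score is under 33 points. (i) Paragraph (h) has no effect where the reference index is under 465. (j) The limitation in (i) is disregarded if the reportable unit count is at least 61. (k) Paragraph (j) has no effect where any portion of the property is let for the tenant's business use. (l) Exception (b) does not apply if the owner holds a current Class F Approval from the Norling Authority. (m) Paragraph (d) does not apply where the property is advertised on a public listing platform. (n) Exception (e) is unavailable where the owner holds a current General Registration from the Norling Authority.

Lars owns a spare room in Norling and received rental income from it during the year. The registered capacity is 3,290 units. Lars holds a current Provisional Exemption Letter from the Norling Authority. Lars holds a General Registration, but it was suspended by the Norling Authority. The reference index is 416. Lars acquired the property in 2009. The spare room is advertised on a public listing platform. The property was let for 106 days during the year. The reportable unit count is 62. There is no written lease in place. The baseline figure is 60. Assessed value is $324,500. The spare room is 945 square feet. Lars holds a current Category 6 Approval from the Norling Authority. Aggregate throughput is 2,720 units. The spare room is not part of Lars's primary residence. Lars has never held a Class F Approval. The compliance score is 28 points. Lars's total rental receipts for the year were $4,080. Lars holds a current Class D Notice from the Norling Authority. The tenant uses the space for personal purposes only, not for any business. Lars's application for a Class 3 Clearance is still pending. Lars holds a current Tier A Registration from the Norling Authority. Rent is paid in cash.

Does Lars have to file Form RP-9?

Exception (a)'s conditions are all satisfied: a current Class D Notice is held; total rental receipts for the year are $4,080, under the $4,520 limit. But: (f) operates against (a): a current Provisional Exemption Letter is held. (g) operates (assessed value is $324,500, meeting the $310,500 threshold), but yields to (h): (h) operates against (g): the compliance score is 28 points, under the 33 points limit. (i) operates (the reference index is 416, under the 465 limit), but yields to (j): (j) applies — the reportable unit count is 62, meeting the 61 threshold. (k), which would lift (j), is not engaged — the space is used for personal purposes only. (a) is therefore removed.
Exception (b) fails — the number of days the property was let is 106 days, not under 99 days.
Exception (c) does not apply: rent is paid in cash.
Exception (d) is satisfied on its face — a current Tier A Registration is held; aggregate throughput is 2,720 units, less than the 2,880 units limit; there is no written lease. But applying paragraph (m): (m) operates against (d): the property is publicly advertised. Exception (d) does not apply.
Exception (e) requires that the property is part of the owner's primary residence; but the spare room is not part of the primary residence, so (e) is unavailable.
No exception displaces § 62.

Yes — Lars must file Form RP-9.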